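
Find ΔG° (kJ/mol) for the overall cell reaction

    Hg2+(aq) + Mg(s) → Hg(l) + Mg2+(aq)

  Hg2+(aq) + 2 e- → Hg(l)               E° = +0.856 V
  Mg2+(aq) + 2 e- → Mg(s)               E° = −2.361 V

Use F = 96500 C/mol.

In the reaction as written Hg2+(aq) is reduced, so the Hg²⁺/Hg couple is the cathode and Mg²⁺/Mg is the anode.
E°cell = +0.856 − (−2.361) = +3.217 V; balancing electrons gives n = 2.
ΔG° = −nFE°cell = −(2)(96500)(+3.217) J/mol = −621 kJ/mol.

−621 kJ/mol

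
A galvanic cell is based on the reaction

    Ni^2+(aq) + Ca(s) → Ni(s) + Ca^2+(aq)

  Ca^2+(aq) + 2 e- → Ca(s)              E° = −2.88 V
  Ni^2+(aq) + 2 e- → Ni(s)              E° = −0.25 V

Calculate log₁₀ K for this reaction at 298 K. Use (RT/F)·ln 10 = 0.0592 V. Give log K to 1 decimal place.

log K = 88.9

The Ni²⁺/Ni couple is reduced (cathode); E°cell = −0.25 − (−2.88) = +2.63 V with n = 2.
At equilibrium E = 0, so log K = nE°cell / 0.0592 = (2)(+2.63) / 0.0592 = 88.9.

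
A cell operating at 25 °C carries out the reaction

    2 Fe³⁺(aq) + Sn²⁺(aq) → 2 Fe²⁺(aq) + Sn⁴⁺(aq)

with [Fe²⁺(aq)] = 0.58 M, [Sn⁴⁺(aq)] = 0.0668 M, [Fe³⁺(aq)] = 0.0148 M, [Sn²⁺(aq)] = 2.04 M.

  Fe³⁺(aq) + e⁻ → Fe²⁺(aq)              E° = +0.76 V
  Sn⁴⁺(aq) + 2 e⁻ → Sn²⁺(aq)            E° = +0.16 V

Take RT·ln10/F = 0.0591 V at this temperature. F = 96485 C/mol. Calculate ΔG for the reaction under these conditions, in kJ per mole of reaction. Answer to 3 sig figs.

The standard cell potential is +0.76 − (+0.16) = +0.60 V, with n = 2 electrons in the balanced equation.
The reaction quotient is ([Fe²⁺(aq)]^2·[Sn⁴⁺(aq)]) / ([Fe³⁺(aq)]^2·[Sn²⁺(aq)]) = 50.3; by Nernst, E = +0.60 − (0.0591/2)(1.701) = +0.5497 V.
Then ΔG = −nFE = −2 × 96485 × +0.5497 J/mol = −106 kJ/mol.

−106 kJ/mol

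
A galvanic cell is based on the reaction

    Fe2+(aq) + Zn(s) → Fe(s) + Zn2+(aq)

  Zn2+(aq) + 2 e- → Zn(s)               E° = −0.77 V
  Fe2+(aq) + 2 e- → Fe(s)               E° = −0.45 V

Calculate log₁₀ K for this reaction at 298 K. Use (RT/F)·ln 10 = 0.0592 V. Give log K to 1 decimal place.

log K = 10.8

The Fe²⁺/Fe couple is reduced (cathode); E°cell = −0.45 − (−0.77) = +0.32 V with n = 2.
At equilibrium E = 0, so log K = nE°cell / 0.0592 = (2)(+0.32) / 0.0592 = 10.8.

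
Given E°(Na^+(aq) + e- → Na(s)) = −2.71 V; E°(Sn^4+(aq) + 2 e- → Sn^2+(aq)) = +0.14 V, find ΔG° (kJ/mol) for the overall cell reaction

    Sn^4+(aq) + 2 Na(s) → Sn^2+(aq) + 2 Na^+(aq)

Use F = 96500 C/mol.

In the reaction as written Sn^4+(aq) is reduced, so the Sn⁴⁺/Sn²⁺ couple is the cathode and Na⁺/Na is the anode.
E°cell = +0.14 − (−2.71) = +2.85 V; balancing electrons gives n = 2.
ΔG° = −nFE°cell = −(2)(96500)(+2.85) J/mol = −550 kJ/mol.

−550 kJ/mol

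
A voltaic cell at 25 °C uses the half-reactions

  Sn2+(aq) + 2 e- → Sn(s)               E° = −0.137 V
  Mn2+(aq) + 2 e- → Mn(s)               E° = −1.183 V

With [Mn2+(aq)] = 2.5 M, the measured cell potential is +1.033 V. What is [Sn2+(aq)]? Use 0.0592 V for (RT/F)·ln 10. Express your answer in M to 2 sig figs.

Sn²⁺/Sn is the cathode (higher E°); E°cell = −0.137 − (−1.183) = +1.046 V with n = 2.
Since E = E° − (0.0592/n)·log Q, log Q = n(E° − E)/0.0592 = 0.439.
Balancing electrons gives Sn2+(aq) + Mn(s) → Sn(s) + Mn2+(aq); thus Q = [Mn2+(aq)] / [Sn2+(aq)].
Substituting the known concentrations and solving, log [Sn2+(aq)] = −0.041 and [Sn2+(aq)] = 0.91 M.

0.91 M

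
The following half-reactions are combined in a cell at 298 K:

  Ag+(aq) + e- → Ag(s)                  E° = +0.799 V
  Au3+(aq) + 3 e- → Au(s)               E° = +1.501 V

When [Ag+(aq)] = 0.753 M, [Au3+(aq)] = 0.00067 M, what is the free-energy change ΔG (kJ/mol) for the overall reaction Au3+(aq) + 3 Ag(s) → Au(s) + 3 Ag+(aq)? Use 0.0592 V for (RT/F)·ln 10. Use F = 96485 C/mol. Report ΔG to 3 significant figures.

−187 kJ/mol

The standard cell potential is +1.501 − (+0.799) = +0.702 V, with n = 3 electrons in the balanced equation.
Q = [Ag+(aq)]^3 / [Au3+(aq)] = 637, so log Q = 2.804 and E = +0.702 − (0.0592/3)(2.804) = +0.6467 V.
Finally ΔG = −nFE = −(3)(96485 C/mol)(+0.6467 V) = −187 kJ/mol.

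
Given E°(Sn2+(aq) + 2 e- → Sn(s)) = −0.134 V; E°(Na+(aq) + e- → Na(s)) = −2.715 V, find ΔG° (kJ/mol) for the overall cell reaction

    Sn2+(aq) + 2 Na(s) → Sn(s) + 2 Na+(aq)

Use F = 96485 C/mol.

−498 kJ/mol

In the reaction as written Sn2+(aq) is reduced, so the Sn²⁺/Sn couple is the cathode and Na⁺/Na is the anode.
E°cell = −0.134 − (−2.715) = +2.581 V; balancing electrons gives n = 2.
ΔG° = −nFE°cell = −(2)(96485)(+2.581) J/mol = −498 kJ/mol.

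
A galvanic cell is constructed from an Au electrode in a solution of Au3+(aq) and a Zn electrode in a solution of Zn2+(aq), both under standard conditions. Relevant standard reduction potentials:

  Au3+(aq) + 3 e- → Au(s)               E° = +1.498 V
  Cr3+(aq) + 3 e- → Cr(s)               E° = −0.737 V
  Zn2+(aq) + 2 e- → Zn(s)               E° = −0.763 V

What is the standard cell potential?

Of the two couples in this cell, the one with the more positive reduction potential is reduced at the cathode: here that is Au³⁺/Au (+1.498 V); Zn²⁺/Zn (−0.763 V) is the anode.
E°cell = E°(cathode) − E°(anode) = +1.498 − (−0.763) = +2.261 V.

+2.261 V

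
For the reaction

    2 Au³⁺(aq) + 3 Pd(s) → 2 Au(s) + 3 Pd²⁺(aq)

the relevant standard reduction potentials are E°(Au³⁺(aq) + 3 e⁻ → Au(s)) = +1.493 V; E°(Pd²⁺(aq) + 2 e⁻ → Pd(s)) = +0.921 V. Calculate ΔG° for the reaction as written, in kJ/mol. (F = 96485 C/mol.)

−331 kJ/mol

In the reaction as written Au³⁺(aq) is reduced, so the Au³⁺/Au couple is the cathode and Pd²⁺/Pd is the anode.
E°cell = +1.493 − (+0.921) = +0.572 V; balancing electrons gives n = 6.
ΔG° = −nFE°cell = −(6)(96485)(+0.572) J/mol = −331 kJ/mol.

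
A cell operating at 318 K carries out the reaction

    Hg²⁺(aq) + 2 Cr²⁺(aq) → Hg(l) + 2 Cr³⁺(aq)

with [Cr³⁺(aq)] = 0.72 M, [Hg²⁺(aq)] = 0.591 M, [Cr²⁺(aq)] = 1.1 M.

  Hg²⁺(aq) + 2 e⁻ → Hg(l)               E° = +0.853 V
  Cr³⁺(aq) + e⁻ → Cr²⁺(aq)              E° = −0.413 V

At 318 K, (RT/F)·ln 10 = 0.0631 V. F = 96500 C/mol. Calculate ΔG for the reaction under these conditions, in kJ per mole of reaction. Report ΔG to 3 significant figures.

−245 kJ/mol

E°cell = +0.853 − (−0.413) = +1.266 V; the balanced reaction transfers n = 2 electrons.
Q = [Cr³⁺(aq)]^2 / ([Hg²⁺(aq)]·[Cr²⁺(aq)]^2) = 0.725, so log Q = −0.140 and E = +1.266 − (0.0631/2)(−0.140) = +1.2704 V.
Then ΔG = −nFE = −2 × 96500 × +1.2704 J/mol = −245 kJ/mol.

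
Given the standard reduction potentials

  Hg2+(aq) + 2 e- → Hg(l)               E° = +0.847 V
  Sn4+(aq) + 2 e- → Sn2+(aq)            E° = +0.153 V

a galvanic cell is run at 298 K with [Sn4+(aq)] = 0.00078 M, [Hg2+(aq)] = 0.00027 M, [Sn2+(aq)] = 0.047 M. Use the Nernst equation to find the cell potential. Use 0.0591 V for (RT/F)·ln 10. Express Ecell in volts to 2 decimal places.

+0.64 V

The Hg²⁺/Hg couple has the more positive E°, so it is the cathode; Sn⁴⁺/Sn²⁺ is the anode.
E°cell = E°cat − E°an = +0.847 − (+0.153) = +0.694 V; n = 2.
For the overall reaction Hg2+(aq) + Sn2+(aq) → Hg(l) + Sn4+(aq), Q = [Sn4+(aq)] / ([Hg2+(aq)]·[Sn2+(aq)]) = 61.5, giving log Q = 1.789.
Applying E = E° − (RT ln10/nF)·log Q gives +0.694 − (0.0591/2)(1.789) = +0.64 V.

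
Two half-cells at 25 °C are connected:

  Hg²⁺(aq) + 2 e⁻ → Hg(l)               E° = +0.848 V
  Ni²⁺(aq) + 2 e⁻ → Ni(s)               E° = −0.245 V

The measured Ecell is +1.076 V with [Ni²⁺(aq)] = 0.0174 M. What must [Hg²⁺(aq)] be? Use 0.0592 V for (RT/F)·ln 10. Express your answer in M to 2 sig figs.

0.0046 M

Hg²⁺/Hg is the cathode (higher E°); E°cell = +0.848 − (−0.245) = +1.093 V with n = 2.
Since E = E° − (0.0592/n)·log Q, log Q = n(E° − E)/0.0592 = 0.574.
The balanced reaction is Hg²⁺(aq) + Ni(s) → Hg(l) + Ni²⁺(aq), so Q = [Ni²⁺(aq)] / [Hg²⁺(aq)].
Isolating [Hg²⁺(aq)] in Q = 10^{0.574} yields log [Hg²⁺(aq)] = −2.333, i.e. 0.0046 M.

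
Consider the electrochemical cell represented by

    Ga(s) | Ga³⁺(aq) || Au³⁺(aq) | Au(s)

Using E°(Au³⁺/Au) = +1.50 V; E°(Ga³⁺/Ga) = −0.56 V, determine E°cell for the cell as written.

By convention the left-hand electrode in cell notation is the anode (oxidation) and the right-hand electrode is the cathode (reduction).
E°cell = E°(right) − E°(left) = +1.50 − (−0.56) = +2.06 V.

+2.06 V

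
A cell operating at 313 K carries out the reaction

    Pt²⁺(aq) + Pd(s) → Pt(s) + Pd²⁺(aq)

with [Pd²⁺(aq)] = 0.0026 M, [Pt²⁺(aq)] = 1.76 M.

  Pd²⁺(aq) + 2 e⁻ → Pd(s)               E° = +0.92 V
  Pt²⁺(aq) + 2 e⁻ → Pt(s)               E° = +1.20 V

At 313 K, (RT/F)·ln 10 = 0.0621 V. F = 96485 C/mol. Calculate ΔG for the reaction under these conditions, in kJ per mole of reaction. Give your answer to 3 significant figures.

The standard cell potential is +1.20 − (+0.92) = +0.28 V, with n = 2 electrons in the balanced equation.
Q = [Pd²⁺(aq)] / [Pt²⁺(aq)] = 0.00148, so log Q = −2.831 and E = +0.28 − (0.0621/2)(−2.831) = +0.3679 V.
Finally ΔG = −nFE = −(2)(96485 C/mol)(+0.3679 V) = −71.0 kJ/mol.

−71.0 kJ/mol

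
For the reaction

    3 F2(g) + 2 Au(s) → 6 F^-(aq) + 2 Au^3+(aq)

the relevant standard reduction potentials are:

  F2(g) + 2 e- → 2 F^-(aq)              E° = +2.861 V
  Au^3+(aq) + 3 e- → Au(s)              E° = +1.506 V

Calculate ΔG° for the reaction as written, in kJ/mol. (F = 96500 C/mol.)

In the reaction as written F2(g) is reduced, so the F₂/F⁻ couple is the cathode and Au³⁺/Au is the anode.
E°cell = +2.861 − (+1.506) = +1.355 V; balancing electrons gives n = 6.
ΔG° = −nFE°cell = −(6)(96500)(+1.355) J/mol = −785 kJ/mol.

−785 kJ/mol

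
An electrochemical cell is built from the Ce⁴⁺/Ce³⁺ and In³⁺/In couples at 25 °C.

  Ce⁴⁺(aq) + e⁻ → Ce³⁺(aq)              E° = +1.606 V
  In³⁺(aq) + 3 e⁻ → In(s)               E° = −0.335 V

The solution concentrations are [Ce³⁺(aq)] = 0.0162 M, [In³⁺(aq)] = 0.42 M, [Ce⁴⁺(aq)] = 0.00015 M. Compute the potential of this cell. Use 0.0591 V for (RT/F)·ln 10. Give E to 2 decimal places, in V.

The Ce⁴⁺/Ce³⁺ couple has the more positive E°, so it is the cathode; In³⁺/In is the anode.
E°cell = E°cat − E°an = +1.606 − (−0.335) = +1.941 V; n = 3.
For the overall reaction 3 Ce⁴⁺(aq) + In(s) → 3 Ce³⁺(aq) + In³⁺(aq), Q = ([Ce³⁺(aq)]^3·[In³⁺(aq)]) / [Ce⁴⁺(aq)]^3 = 5.29×10^5, giving log Q = 5.724.
Applying E = E° − (RT ln10/nF)·log Q gives +1.941 − (0.0591/3)(5.724) = +1.83 V.

+1.83 V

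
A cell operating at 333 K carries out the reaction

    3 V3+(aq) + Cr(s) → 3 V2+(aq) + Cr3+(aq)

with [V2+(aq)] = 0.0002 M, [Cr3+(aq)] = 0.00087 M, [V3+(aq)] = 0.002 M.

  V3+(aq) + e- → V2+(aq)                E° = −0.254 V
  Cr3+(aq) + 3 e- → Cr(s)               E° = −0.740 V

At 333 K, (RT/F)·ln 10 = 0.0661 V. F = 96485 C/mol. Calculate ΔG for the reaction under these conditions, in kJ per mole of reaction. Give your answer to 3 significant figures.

−179 kJ/mol

The standard cell potential is −0.254 − (−0.740) = +0.486 V, with n = 3 electrons in the balanced equation.
The reaction quotient is ([V2+(aq)]^3·[Cr3+(aq)]) / [V3+(aq)]^3 = 8.7×10^−7; by Nernst, E = +0.486 − (0.0661/3)(−6.060) = +0.6195 V.
Finally ΔG = −nFE = −(3)(96485 C/mol)(+0.6195 V) = −179 kJ/mol.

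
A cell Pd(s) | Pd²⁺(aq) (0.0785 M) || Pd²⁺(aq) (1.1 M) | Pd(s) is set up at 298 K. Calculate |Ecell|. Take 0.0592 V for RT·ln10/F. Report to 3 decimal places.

For a concentration cell E°cell = 0, since both electrodes use the same couple.
The compartment with the higher Pd²⁺(aq) concentration (1.1 M) acts as the cathode; ions are reduced there and produced at the dilute (0.0785 M) anode.
With n = 2, Ecell = −(0.0592/2)·log([dilute]/[conc]) = −(0.0592/2)·log(0.0785/1.1) = +0.034 V.

0.034 V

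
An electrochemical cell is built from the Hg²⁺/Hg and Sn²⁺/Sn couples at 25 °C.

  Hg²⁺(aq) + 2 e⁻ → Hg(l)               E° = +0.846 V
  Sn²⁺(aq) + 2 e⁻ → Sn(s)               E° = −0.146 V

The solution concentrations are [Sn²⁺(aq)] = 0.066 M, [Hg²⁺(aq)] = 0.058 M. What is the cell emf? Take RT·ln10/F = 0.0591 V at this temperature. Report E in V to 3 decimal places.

Hg²⁺/Hg is reduced (cathode, E° = +0.846 V) and Sn²⁺/Sn is oxidized (anode).
The standard potential is +0.846 − (−0.146) = +0.992 V and the balanced reaction transfers n = 2 electrons.
Balancing gives Hg²⁺(aq) + Sn(s) → Hg(l) + Sn²⁺(aq); hence Q = [Sn²⁺(aq)] / [Hg²⁺(aq)] = 1.14 (log Q = 0.056).
E = E° − (0.0591/n)·log Q = +0.992 − (0.0591/2)(0.056) = +0.990 V.

+0.990 V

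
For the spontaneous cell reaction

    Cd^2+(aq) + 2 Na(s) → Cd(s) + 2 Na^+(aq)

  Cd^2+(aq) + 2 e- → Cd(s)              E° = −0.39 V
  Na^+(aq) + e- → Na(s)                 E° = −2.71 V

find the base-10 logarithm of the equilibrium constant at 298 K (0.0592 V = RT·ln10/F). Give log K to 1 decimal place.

The Cd²⁺/Cd couple is reduced (cathode); E°cell = −0.39 − (−2.71) = +2.32 V with n = 2.
At equilibrium E = 0, so log K = nE°cell / 0.0592 = (2)(+2.32) / 0.0592 = 78.4.

log K = 78.4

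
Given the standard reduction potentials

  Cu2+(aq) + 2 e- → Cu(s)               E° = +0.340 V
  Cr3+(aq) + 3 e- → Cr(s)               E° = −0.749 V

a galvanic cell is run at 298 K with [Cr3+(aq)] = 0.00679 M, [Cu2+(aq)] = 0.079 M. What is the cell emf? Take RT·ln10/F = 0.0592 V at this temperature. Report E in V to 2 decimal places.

+1.10 V

The Cu²⁺/Cu couple has the more positive E°, so it is the cathode; Cr³⁺/Cr is the anode.
E°cell = +0.340 − (−0.749) = +1.089 V, with n = 6 electrons transferred.
For the overall reaction 3 Cu2+(aq) + 2 Cr(s) → 3 Cu(s) + 2 Cr3+(aq), Q = [Cr3+(aq)]^2 / [Cu2+(aq)]^3 = 0.0935, giving log Q = −1.029.
By the Nernst equation, E = +1.089 − (0.0592/6)·(−1.029) = +1.10 V.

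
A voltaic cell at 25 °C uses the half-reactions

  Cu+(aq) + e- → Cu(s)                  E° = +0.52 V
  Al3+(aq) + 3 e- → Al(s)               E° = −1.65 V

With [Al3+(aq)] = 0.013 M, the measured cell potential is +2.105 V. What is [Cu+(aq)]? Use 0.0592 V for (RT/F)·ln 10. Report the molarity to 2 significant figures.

0.019 M

The Cu⁺/Cu couple has the larger reduction potential, so it is the cathode: E°cell = +0.52 − (−1.65) = +2.17 V and n = 3.
Rearranging E = E° − (0.0592/n)·log Q gives log Q = 3(+2.17 − (+2.105))/0.0592 = 3.294.
The balanced reaction is 3 Cu+(aq) + Al(s) → 3 Cu(s) + Al3+(aq), so Q = [Al3+(aq)] / [Cu+(aq)]^3.
Substituting the known concentrations and solving, log [Cu+(aq)] = −1.727 and [Cu+(aq)] = 0.019 M.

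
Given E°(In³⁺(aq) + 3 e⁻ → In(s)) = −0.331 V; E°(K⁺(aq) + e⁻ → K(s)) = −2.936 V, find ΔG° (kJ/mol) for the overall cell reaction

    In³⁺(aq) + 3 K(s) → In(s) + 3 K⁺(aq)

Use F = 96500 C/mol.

In the reaction as written In³⁺(aq) is reduced, so the In³⁺/In couple is the cathode and K⁺/K is the anode.
E°cell = −0.331 − (−2.936) = +2.605 V; balancing electrons gives n = 3.
ΔG° = −nFE°cell = −(3)(96500)(+2.605) J/mol = −754 kJ/mol.

−754 kJ/mol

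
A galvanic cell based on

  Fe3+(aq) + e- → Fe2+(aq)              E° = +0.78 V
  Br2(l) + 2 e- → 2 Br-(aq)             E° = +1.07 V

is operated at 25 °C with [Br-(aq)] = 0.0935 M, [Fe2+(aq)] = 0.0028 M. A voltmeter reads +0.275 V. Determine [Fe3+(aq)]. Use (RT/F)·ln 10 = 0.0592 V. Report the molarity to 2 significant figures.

0.054 M

The Br₂/Br⁻ couple has the larger reduction potential, so it is the cathode: E°cell = +1.07 − (+0.78) = +0.29 V and n = 2.
Rearranging E = E° − (0.0592/n)·log Q gives log Q = 2(+0.29 − (+0.275))/0.0592 = 0.507.
The balanced reaction is Br2(l) + 2 Fe2+(aq) → 2 Br-(aq) + 2 Fe3+(aq), so Q = ([Br-(aq)]^2·[Fe3+(aq)]^2) / [Fe2+(aq)]^2.
Isolating [Fe3+(aq)] in Q = 10^{0.507} yields log [Fe3+(aq)] = −1.270, i.e. 0.054 M.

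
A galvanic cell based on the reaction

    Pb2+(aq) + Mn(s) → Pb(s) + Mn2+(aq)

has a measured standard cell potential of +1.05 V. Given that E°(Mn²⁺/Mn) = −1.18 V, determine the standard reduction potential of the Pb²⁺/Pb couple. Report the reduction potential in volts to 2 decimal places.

In the reaction as written the Pb²⁺/Pb couple is reduced (cathode) and Mn²⁺/Mn is oxidized (anode), so E°cell = E°(Pb²⁺/Pb) − E°(Mn²⁺/Mn).
E°(Pb²⁺/Pb) = E°cell + E°(anode) = +1.05 + (−1.18) = −0.13 V.

−0.13 V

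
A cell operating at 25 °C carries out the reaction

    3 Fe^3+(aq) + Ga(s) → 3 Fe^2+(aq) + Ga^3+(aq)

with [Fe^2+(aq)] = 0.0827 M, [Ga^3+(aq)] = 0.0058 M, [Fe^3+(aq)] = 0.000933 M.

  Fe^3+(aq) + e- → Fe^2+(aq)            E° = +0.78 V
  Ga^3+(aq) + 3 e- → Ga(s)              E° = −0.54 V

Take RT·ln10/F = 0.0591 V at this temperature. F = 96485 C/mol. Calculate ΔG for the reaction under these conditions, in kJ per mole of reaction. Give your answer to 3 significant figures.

−362 kJ/mol

E°cell = +0.78 − (−0.54) = +1.32 V; the balanced reaction transfers n = 3 electrons.
The reaction quotient is ([Fe^2+(aq)]^3·[Ga^3+(aq)]) / [Fe^3+(aq)]^3 = 4.04×10^3; by Nernst, E = +1.32 − (0.0591/3)(3.606) = +1.2490 V.
Finally ΔG = −nFE = −(3)(96485 C/mol)(+1.2490 V) = −362 kJ/mol.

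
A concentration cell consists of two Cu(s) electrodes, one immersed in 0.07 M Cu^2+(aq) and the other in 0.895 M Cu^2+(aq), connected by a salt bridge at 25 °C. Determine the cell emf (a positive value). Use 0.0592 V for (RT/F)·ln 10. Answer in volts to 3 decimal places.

For a concentration cell E°cell = 0, since both electrodes use the same couple.
The compartment with the higher Cu^2+(aq) concentration (0.895 M) acts as the cathode; ions are reduced there and produced at the dilute (0.07 M) anode.
With n = 2, Ecell = −(0.0592/2)·log([dilute]/[conc]) = −(0.0592/2)·log(0.07/0.895) = +0.033 V.

0.033 V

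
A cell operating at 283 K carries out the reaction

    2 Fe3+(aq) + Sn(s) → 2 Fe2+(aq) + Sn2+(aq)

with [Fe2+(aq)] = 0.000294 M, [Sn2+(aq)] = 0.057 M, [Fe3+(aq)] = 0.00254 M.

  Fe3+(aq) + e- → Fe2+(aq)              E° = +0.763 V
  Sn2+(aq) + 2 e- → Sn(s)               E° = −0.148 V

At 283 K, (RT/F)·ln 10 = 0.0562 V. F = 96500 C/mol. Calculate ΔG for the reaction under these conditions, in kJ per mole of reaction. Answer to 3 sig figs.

−193 kJ/mol

With Fe³⁺/Fe²⁺ reduced at the cathode, E°cell = +0.763 − (−0.148) = +0.911 V and n = 2.
Here Q = ([Fe2+(aq)]^2·[Sn2+(aq)]) / [Fe3+(aq)]^2 = 0.000764 (log Q = −3.117), giving E = +0.911 − (0.0562/2)·(−3.117) = +0.9986 V.
Finally ΔG = −nFE = −(2)(96500 C/mol)(+0.9986 V) = −193 kJ/mol.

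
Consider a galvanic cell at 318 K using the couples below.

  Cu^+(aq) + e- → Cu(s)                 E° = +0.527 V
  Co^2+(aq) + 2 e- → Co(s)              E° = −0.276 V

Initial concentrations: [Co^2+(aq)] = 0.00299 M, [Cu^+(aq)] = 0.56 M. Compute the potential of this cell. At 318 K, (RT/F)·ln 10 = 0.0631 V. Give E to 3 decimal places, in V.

+0.867 V

Since E°(Cu⁺/Cu) > E°(Co²⁺/Co), Cu⁺/Cu serves as the cathode.
E°cell = +0.527 − (−0.276) = +0.803 V, with n = 2 electrons transferred.
Balancing gives 2 Cu^+(aq) + Co(s) → 2 Cu(s) + Co^2+(aq); hence Q = [Co^2+(aq)] / [Cu^+(aq)]^2 = 0.00953 (log Q = −2.021).
By the Nernst equation, E = +0.803 − (0.0631/2)·(−2.021) = +0.867 V.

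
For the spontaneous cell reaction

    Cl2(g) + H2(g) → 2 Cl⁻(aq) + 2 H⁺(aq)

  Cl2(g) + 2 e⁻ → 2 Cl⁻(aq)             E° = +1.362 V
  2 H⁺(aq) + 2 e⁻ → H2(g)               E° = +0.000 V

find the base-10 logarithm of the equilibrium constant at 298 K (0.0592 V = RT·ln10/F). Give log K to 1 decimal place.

The Cl₂/Cl⁻ couple is reduced (cathode); E°cell = +1.362 − (+0.000) = +1.362 V with n = 2.
At equilibrium E = 0, so log K = nE°cell / 0.0592 = (2)(+1.362) / 0.0592 = 46.0.

log K = 46.0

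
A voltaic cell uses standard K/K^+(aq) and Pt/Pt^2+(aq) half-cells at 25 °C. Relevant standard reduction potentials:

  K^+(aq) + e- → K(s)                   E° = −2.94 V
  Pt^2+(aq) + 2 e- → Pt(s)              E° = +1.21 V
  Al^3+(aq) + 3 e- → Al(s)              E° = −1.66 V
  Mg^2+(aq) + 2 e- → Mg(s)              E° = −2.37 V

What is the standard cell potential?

The Pt²⁺/Pt couple has the higher E°, so Pt ion is reduced (cathode) and K is oxidized (anode).
E°cell = E°(cathode) − E°(anode) = +1.21 − (−2.94) = +4.15 V.

+4.15 V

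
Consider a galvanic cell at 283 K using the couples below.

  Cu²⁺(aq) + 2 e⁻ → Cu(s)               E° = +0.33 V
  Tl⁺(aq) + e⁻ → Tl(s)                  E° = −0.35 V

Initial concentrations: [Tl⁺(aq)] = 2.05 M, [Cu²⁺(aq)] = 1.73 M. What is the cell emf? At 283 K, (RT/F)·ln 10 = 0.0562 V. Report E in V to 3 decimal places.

+0.669 V

The Cu²⁺/Cu couple has the more positive E°, so it is the cathode; Tl⁺/Tl is the anode.
E°cell = +0.33 − (−0.35) = +0.68 V, with n = 2 electrons transferred.
Balancing gives Cu²⁺(aq) + 2 Tl(s) → Cu(s) + 2 Tl⁺(aq); hence Q = [Tl⁺(aq)]^2 / [Cu²⁺(aq)] = 2.43 (log Q = 0.385).
By the Nernst equation, E = +0.68 − (0.0562/2)·(0.385) = +0.669 V.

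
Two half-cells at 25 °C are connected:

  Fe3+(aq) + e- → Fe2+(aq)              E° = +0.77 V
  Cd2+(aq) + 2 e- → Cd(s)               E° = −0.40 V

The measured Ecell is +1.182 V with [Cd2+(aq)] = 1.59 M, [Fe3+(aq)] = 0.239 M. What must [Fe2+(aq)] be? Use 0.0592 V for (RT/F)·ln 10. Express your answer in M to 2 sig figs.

0.12 M

The Fe³⁺/Fe²⁺ couple has the larger reduction potential, so it is the cathode: E°cell = +0.77 − (−0.40) = +1.17 V and n = 2.
Rearranging E = E° − (0.0592/n)·log Q gives log Q = 2(+1.17 − (+1.182))/0.0592 = −0.405.
The balanced reaction is 2 Fe3+(aq) + Cd(s) → 2 Fe2+(aq) + Cd2+(aq), so Q = ([Fe2+(aq)]^2·[Cd2+(aq)]) / [Fe3+(aq)]^2.
Solving for the unknown gives log [Fe2+(aq)] = −0.925, so [Fe2+(aq)] ≈ 0.12 M.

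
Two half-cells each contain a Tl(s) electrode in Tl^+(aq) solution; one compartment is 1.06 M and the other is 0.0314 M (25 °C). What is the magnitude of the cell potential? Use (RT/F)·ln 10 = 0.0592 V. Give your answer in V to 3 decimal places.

0.090 V

For a concentration cell E°cell = 0, since both electrodes use the same couple.
The compartment with the higher Tl^+(aq) concentration (1.06 M) acts as the cathode; ions are reduced there and produced at the dilute (0.0314 M) anode.
With n = 1, Ecell = −(0.0592/1)·log([dilute]/[conc]) = −(0.0592/1)·log(0.0314/1.06) = +0.090 V.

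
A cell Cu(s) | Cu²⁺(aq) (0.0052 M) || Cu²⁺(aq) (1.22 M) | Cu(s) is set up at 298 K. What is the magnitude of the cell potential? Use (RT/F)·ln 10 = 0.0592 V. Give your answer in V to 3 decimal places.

0.070 V

For a concentration cell E°cell = 0, since both electrodes use the same couple.
The compartment with the higher Cu²⁺(aq) concentration (1.22 M) acts as the cathode; ions are reduced there and produced at the dilute (0.0052 M) anode.
With n = 2, Ecell = −(0.0592/2)·log([dilute]/[conc]) = −(0.0592/2)·log(0.0052/1.22) = +0.070 V.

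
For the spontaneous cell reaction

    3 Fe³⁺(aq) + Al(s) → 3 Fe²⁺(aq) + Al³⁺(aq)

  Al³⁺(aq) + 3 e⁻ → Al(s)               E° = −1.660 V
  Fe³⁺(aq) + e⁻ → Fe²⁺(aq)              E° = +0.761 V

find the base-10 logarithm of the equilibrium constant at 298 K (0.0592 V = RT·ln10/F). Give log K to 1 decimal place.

log K = 122.7

The Fe³⁺/Fe²⁺ couple is reduced (cathode); E°cell = +0.761 − (−1.660) = +2.421 V with n = 3.
At equilibrium E = 0, so log K = nE°cell / 0.0592 = (3)(+2.421) / 0.0592 = 122.7.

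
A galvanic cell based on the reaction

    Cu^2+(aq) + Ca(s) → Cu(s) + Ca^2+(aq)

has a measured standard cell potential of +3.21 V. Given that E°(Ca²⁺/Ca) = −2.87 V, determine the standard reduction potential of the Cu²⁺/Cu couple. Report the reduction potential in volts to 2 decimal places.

In the reaction as written the Cu²⁺/Cu couple is reduced (cathode) and Ca²⁺/Ca is oxidized (anode), so E°cell = E°(Cu²⁺/Cu) − E°(Ca²⁺/Ca).
E°(Cu²⁺/Cu) = E°cell + E°(anode) = +3.21 + (−2.87) = +0.34 V.

+0.34 V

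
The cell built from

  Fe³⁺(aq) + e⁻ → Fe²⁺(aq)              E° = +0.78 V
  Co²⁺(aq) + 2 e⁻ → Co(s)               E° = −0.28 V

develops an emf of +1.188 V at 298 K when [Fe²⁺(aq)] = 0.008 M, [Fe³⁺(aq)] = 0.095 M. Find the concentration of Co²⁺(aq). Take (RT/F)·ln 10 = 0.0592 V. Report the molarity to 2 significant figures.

0.0067 M

With Fe³⁺/Fe²⁺ at the cathode and Co²⁺/Co at the anode, E°cell = +0.78 − (−0.28) = +1.06 V (n = 2).
Since E = E° − (0.0592/n)·log Q, log Q = n(E° − E)/0.0592 = −4.324.
The balanced reaction is 2 Fe³⁺(aq) + Co(s) → 2 Fe²⁺(aq) + Co²⁺(aq), so Q = ([Fe²⁺(aq)]^2·[Co²⁺(aq)]) / [Fe³⁺(aq)]^2.
Substituting the known concentrations and solving, log [Co²⁺(aq)] = −2.175 and [Co²⁺(aq)] = 0.0067 M.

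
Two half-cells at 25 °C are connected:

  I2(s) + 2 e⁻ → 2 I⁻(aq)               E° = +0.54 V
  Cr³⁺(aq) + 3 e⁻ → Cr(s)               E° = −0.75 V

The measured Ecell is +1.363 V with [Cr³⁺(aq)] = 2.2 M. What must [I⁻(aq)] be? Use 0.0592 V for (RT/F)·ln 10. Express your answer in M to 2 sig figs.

The I₂/I⁻ couple has the larger reduction potential, so it is the cathode: E°cell = +0.54 − (−0.75) = +1.29 V and n = 6.
Rearranging E = E° − (0.0592/n)·log Q gives log Q = 6(+1.29 − (+1.363))/0.0592 = −7.399.
Balancing electrons gives 3 I2(s) + 2 Cr(s) → 6 I⁻(aq) + 2 Cr³⁺(aq); thus Q = [I⁻(aq)]^6·[Cr³⁺(aq)]^2.
Solving for the unknown gives log [I⁻(aq)] = −1.347, so [I⁻(aq)] ≈ 0.045 M.

0.045 M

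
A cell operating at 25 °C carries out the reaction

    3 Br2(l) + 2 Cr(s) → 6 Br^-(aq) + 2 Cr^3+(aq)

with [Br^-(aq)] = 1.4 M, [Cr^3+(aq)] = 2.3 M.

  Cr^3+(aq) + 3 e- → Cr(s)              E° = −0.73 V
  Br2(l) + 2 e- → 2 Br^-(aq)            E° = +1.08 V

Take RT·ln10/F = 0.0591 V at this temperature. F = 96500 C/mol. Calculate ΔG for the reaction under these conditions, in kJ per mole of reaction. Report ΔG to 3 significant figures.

With Br₂/Br⁻ reduced at the cathode, E°cell = +1.08 − (−0.73) = +1.81 V and n = 6.
Q = [Br^-(aq)]^6·[Cr^3+(aq)]^2 = 39.8, so log Q = 1.600 and E = +1.81 − (0.0591/6)(1.600) = +1.7942 V.
Then ΔG = −nFE = −6 × 96500 × +1.7942 J/mol = −1040 kJ/mol.

−1040 kJ/mol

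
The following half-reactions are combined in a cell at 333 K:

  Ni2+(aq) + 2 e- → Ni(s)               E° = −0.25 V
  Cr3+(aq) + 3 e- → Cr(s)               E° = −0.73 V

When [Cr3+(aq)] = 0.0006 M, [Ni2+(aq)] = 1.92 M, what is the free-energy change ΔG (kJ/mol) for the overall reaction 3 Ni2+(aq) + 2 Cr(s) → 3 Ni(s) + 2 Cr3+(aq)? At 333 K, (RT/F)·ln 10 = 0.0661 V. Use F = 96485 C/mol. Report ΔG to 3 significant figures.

The standard cell potential is −0.25 − (−0.73) = +0.48 V, with n = 6 electrons in the balanced equation.
Here Q = [Cr3+(aq)]^2 / [Ni2+(aq)]^3 = 5.09×10^−8 (log Q = −7.294), giving E = +0.48 − (0.0661/6)·(−7.294) = +0.5604 V.
ΔG = −nFE = −(6)(96485)(+0.5604) J/mol = −324 kJ/mol.

−324 kJ/mol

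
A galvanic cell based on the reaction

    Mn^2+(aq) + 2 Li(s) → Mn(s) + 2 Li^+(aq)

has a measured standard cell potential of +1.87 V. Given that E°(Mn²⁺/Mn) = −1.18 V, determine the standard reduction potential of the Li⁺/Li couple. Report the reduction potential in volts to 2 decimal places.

−3.05 V

In the reaction as written the Mn²⁺/Mn couple is reduced (cathode) and Li⁺/Li is oxidized (anode), so E°cell = E°(Mn²⁺/Mn) − E°(Li⁺/Li).
E°(Li⁺/Li) = E°(cathode) − E°cell = −1.18 − (+1.87) = −3.05 V.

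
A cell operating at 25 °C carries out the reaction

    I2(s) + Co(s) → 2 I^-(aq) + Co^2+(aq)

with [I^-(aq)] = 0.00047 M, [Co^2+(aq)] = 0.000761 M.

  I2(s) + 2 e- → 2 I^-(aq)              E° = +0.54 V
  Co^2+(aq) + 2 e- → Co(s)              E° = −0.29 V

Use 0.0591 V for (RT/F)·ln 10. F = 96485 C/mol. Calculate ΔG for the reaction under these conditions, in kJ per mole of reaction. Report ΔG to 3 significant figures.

E°cell = +0.54 − (−0.29) = +0.83 V; the balanced reaction transfers n = 2 electrons.
Q = [I^-(aq)]^2·[Co^2+(aq)] = 1.68×10^−10, so log Q = −9.774 and E = +0.83 − (0.0591/2)(−9.774) = +1.1188 V.
Then ΔG = −nFE = −2 × 96485 × +1.1188 J/mol = −216 kJ/mol.

−216 kJ/mol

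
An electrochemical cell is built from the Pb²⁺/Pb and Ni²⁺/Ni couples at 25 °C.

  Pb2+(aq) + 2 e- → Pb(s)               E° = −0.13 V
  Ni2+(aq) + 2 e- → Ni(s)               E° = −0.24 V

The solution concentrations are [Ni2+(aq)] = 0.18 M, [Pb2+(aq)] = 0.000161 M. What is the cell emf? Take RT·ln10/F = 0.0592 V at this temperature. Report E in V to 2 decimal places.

+0.02 V

Since E°(Pb²⁺/Pb) > E°(Ni²⁺/Ni), Pb²⁺/Pb serves as the cathode.
The standard potential is −0.13 − (−0.24) = +0.11 V and the balanced reaction transfers n = 2 electrons.
Balancing gives Pb2+(aq) + Ni(s) → Pb(s) + Ni2+(aq); hence Q = [Ni2+(aq)] / [Pb2+(aq)] = 1.12×10^3 (log Q = 3.048).
Applying E = E° − (RT ln10/nF)·log Q gives +0.11 − (0.0592/2)(3.048) = +0.02 V.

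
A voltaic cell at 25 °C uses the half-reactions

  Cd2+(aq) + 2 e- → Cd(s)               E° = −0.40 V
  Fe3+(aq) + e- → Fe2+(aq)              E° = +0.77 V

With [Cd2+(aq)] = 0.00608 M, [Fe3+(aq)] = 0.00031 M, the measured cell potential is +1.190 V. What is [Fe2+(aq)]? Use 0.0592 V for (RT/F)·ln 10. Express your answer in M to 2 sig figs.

0.0018 M

Fe³⁺/Fe²⁺ is the cathode (higher E°); E°cell = +0.77 − (−0.40) = +1.17 V with n = 2.
Since E = E° − (0.0592/n)·log Q, log Q = n(E° − E)/0.0592 = −0.676.
The balanced reaction is 2 Fe3+(aq) + Cd(s) → 2 Fe2+(aq) + Cd2+(aq), so Q = ([Fe2+(aq)]^2·[Cd2+(aq)]) / [Fe3+(aq)]^2.
Solving for the unknown gives log [Fe2+(aq)] = −2.739, so [Fe2+(aq)] ≈ 0.0018 M.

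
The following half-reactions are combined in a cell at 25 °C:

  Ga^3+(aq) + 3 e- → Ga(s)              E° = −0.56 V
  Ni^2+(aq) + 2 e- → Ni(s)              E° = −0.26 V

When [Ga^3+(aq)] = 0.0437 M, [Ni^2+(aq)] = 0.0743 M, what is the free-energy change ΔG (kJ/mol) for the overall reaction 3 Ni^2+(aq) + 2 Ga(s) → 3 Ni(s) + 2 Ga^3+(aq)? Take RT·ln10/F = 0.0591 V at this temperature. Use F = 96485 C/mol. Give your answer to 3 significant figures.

−170 kJ/mol

With Ni²⁺/Ni reduced at the cathode, E°cell = −0.26 − (−0.56) = +0.30 V and n = 6.
Here Q = [Ga^3+(aq)]^2 / [Ni^2+(aq)]^3 = 4.66 (log Q = 0.668), giving E = +0.30 − (0.0591/6)·(0.668) = +0.2934 V.
Then ΔG = −nFE = −6 × 96485 × +0.2934 J/mol = −170 kJ/mol.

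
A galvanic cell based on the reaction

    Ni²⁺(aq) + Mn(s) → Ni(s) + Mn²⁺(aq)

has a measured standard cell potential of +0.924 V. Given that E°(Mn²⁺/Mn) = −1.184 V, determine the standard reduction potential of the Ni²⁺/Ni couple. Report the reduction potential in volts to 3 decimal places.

In the reaction as written the Ni²⁺/Ni couple is reduced (cathode) and Mn²⁺/Mn is oxidized (anode), so E°cell = E°(Ni²⁺/Ni) − E°(Mn²⁺/Mn).
E°(Ni²⁺/Ni) = E°cell + E°(anode) = +0.924 + (−1.184) = −0.260 V.

−0.260 V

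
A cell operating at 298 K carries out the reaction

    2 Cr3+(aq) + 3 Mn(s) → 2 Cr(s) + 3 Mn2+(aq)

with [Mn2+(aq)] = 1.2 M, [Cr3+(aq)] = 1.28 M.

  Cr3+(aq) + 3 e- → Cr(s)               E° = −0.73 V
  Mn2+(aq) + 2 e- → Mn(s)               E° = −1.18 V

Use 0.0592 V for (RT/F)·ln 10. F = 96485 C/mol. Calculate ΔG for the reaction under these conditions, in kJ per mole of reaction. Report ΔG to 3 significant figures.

−260 kJ/mol

The standard cell potential is −0.73 − (−1.18) = +0.45 V, with n = 6 electrons in the balanced equation.
Q = [Mn2+(aq)]^3 / [Cr3+(aq)]^2 = 1.05, so log Q = 0.023 and E = +0.45 − (0.0592/6)(0.023) = +0.4498 V.
Finally ΔG = −nFE = −(6)(96485 C/mol)(+0.4498 V) = −260 kJ/mol.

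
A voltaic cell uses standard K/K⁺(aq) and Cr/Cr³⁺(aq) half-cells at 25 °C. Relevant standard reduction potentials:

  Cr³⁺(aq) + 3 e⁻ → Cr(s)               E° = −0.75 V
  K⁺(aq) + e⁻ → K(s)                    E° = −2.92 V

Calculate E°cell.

Of the two couples in this cell, the one with the more positive reduction potential is reduced at the cathode: here that is Cr³⁺/Cr (−0.75 V); K⁺/K (−2.92 V) is the anode.
E°cell = E°(cathode) − E°(anode) = −0.75 − (−2.92) = +2.17 V.

+2.17 V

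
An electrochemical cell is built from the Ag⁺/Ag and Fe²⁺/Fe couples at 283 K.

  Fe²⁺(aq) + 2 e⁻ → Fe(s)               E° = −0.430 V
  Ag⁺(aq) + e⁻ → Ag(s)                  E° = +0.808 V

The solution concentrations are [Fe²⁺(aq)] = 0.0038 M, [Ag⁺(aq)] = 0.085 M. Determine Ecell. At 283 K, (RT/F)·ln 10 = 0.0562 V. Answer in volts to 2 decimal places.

+1.25 V

Since E°(Ag⁺/Ag) > E°(Fe²⁺/Fe), Ag⁺/Ag serves as the cathode.
The standard potential is +0.808 − (−0.430) = +1.238 V and the balanced reaction transfers n = 2 electrons.
The balanced reaction is 2 Ag⁺(aq) + Fe(s) → 2 Ag(s) + Fe²⁺(aq), so Q = [Fe²⁺(aq)] / [Ag⁺(aq)]^2 = 0.526 and log Q = −0.279.
By the Nernst equation, E = +1.238 − (0.0562/2)·(−0.279) = +1.25 V.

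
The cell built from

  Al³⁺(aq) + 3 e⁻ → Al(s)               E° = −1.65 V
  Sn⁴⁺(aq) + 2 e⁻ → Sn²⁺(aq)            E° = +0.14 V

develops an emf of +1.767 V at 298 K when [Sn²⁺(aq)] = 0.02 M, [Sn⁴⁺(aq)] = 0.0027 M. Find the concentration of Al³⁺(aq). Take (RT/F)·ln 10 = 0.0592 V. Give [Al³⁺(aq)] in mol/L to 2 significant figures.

Sn⁴⁺/Sn²⁺ is the cathode (higher E°); E°cell = +0.14 − (−1.65) = +1.79 V with n = 6.
Since E = E° − (0.0592/n)·log Q, log Q = n(E° − E)/0.0592 = 2.331.
Balancing electrons gives 3 Sn⁴⁺(aq) + 2 Al(s) → 3 Sn²⁺(aq) + 2 Al³⁺(aq); thus Q = ([Sn²⁺(aq)]^3·[Al³⁺(aq)]^2) / [Sn⁴⁺(aq)]^3.
Isolating [Al³⁺(aq)] in Q = 10^{2.331} yields log [Al³⁺(aq)] = −0.139, i.e. 0.73 M.

0.73 M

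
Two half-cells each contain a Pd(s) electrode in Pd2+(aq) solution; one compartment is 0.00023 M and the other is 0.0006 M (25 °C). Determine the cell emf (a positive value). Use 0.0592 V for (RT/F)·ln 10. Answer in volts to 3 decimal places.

0.012 V

For a concentration cell E°cell = 0, since both electrodes use the same couple.
The compartment with the higher Pd2+(aq) concentration (0.0006 M) acts as the cathode; ions are reduced there and produced at the dilute (0.00023 M) anode.
With n = 2, Ecell = −(0.0592/2)·log([dilute]/[conc]) = −(0.0592/2)·log(0.00023/0.0006) = +0.012 V.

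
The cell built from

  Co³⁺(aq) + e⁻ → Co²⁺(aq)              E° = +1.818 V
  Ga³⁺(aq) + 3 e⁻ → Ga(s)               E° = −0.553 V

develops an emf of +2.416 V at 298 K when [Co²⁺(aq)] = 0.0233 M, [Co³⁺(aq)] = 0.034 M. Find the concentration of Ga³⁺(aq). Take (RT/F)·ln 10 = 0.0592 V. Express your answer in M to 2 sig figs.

0.016 M

Co³⁺/Co²⁺ is the cathode (higher E°); E°cell = +1.818 − (−0.553) = +2.371 V with n = 3.
Rearranging E = E° − (0.0592/n)·log Q gives log Q = 3(+2.371 − (+2.416))/0.0592 = −2.280.
The balanced reaction is 3 Co³⁺(aq) + Ga(s) → 3 Co²⁺(aq) + Ga³⁺(aq), so Q = ([Co²⁺(aq)]^3·[Ga³⁺(aq)]) / [Co³⁺(aq)]^3.
Solving for the unknown gives log [Ga³⁺(aq)] = −1.788, so [Ga³⁺(aq)] ≈ 0.016 M.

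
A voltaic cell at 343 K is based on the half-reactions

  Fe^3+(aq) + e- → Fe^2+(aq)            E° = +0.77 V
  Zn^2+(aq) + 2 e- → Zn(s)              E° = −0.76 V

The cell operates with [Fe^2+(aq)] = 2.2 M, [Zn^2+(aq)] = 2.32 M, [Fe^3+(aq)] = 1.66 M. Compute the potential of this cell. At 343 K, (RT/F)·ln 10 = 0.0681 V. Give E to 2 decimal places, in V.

+1.51 V

The Fe³⁺/Fe²⁺ couple has the more positive E°, so it is the cathode; Zn²⁺/Zn is the anode.
The standard potential is +0.77 − (−0.76) = +1.53 V and the balanced reaction transfers n = 2 electrons.
For the overall reaction 2 Fe^3+(aq) + Zn(s) → 2 Fe^2+(aq) + Zn^2+(aq), Q = ([Fe^2+(aq)]^2·[Zn^2+(aq)]) / [Fe^3+(aq)]^2 = 4.07, giving log Q = 0.610.
By the Nernst equation, E = +1.53 − (0.0681/2)·(0.610) = +1.51 V.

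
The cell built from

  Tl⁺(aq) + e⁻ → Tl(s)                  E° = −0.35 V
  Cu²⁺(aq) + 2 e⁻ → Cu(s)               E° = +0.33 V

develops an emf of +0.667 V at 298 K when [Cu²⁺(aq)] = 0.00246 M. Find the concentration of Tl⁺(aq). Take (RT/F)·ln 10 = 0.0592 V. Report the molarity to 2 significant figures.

0.082 M

Cu²⁺/Cu is the cathode (higher E°); E°cell = +0.33 − (−0.35) = +0.68 V with n = 2.
Since E = E° − (0.0592/n)·log Q, log Q = n(E° − E)/0.0592 = 0.439.
Balancing electrons gives Cu²⁺(aq) + 2 Tl(s) → Cu(s) + 2 Tl⁺(aq); thus Q = [Tl⁺(aq)]^2 / [Cu²⁺(aq)].
Solving for the unknown gives log [Tl⁺(aq)] = −1.085, so [Tl⁺(aq)] ≈ 0.082 M.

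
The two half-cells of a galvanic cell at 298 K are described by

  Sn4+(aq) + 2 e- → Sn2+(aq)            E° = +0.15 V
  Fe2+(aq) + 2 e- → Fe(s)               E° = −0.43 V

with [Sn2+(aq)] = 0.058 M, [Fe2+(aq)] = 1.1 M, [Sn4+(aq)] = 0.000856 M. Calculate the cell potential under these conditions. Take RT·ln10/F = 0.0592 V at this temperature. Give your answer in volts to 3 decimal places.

Sn⁴⁺/Sn²⁺ is reduced (cathode, E° = +0.15 V) and Fe²⁺/Fe is oxidized (anode).
The standard potential is +0.15 − (−0.43) = +0.58 V and the balanced reaction transfers n = 2 electrons.
For the overall reaction Sn4+(aq) + Fe(s) → Sn2+(aq) + Fe2+(aq), Q = ([Sn2+(aq)]·[Fe2+(aq)]) / [Sn4+(aq)] = 74.5, giving log Q = 1.872.
By the Nernst equation, E = +0.58 − (0.0592/2)·(1.872) = +0.525 V.

+0.525 V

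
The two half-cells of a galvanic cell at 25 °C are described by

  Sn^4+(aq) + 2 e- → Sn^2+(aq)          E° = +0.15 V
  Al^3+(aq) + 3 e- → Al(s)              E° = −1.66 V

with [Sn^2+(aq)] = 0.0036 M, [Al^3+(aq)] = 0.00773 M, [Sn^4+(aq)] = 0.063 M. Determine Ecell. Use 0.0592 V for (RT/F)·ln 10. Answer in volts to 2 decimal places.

+1.89 V

The Sn⁴⁺/Sn²⁺ couple has the more positive E°, so it is the cathode; Al³⁺/Al is the anode.
E°cell = E°cat − E°an = +0.15 − (−1.66) = +1.81 V; n = 6.
The balanced reaction is 3 Sn^4+(aq) + 2 Al(s) → 3 Sn^2+(aq) + 2 Al^3+(aq), so Q = ([Sn^2+(aq)]^3·[Al^3+(aq)]^2) / [Sn^4+(aq)]^3 = 1.11×10^−8 and log Q = −7.953.
Applying E = E° − (RT ln10/nF)·log Q gives +1.81 − (0.0592/6)(−7.953) = +1.89 V.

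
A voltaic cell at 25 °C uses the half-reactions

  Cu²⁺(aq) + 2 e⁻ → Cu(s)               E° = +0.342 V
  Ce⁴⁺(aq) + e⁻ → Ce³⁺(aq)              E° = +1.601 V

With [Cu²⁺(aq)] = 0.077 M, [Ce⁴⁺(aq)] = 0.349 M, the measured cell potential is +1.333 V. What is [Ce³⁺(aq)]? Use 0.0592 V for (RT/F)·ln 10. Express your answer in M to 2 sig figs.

0.071 M

The Ce⁴⁺/Ce³⁺ couple has the larger reduction potential, so it is the cathode: E°cell = +1.601 − (+0.342) = +1.259 V and n = 2.
From the Nernst equation, log Q = n(E° − E)/0.0592 = 2·(+1.259 − (+1.333))/0.0592 = −2.500.
For 2 Ce⁴⁺(aq) + Cu(s) → 2 Ce³⁺(aq) + Cu²⁺(aq), the reaction quotient is Q = ([Ce³⁺(aq)]^2·[Cu²⁺(aq)]) / [Ce⁴⁺(aq)]^2.
Solving for the unknown gives log [Ce³⁺(aq)] = −1.150, so [Ce³⁺(aq)] ≈ 0.071 M.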